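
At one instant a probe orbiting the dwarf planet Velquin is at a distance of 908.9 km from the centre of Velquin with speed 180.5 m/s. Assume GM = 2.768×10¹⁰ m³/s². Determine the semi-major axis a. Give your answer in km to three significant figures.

a ≈ 977 km

r = 9.089×10⁵ m.
Specific orbital energy ε = v²/2 − μ/r = (180.5)²/2 − 2.768×10¹⁰/9.089×10⁵ = -1.416×10⁴ J/kg.
Since ε = −μ/(2a), a = −μ/(2ε) = 9.771×10⁵ m = 977.11 km.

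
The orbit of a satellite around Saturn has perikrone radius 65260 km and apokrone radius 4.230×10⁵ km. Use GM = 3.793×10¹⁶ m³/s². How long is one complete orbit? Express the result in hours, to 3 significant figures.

T ≈ 34.2 hours

Semi-major axis a = (r_p + r_a)/2 = (65260 + 4.2300×10⁵)/2 = 2.4413×10⁵ km = 2.441×10⁸ m.
By Kepler's third law T = 2π√(a³/μ) = 2π × 1.959×10⁴ = 1.231×10⁵ s.
= 34.18 hours.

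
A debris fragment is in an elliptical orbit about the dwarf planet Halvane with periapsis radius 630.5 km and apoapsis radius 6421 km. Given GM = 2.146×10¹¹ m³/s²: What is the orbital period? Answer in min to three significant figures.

T ≈ 1500 min

Semi-major axis a = (r_p + r_a)/2 = (630.50 + 6421.0)/2 = 3525.8 km = 3.526×10⁶ m.
By Kepler's third law T = 2π√(a³/μ) = 2π × 1.429×10⁴ = 8.979×10⁴ s.
= 1497 min.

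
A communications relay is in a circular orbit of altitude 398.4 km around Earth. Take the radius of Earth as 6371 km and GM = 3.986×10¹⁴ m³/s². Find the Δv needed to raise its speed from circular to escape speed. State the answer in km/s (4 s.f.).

r = 6371 + 398.4 = 6769.4 km = 6.7694×10⁶ m.
Circular speed v_c = √(μ/r) = 7674 m/s.
Escape speed v_esc = √(2μ/r) = √2 × v_c = 10850 m/s.
Δv = v_esc − v_c = 3178 m/s = 3.178 km/s.

Δv ≈ 3.178 km/s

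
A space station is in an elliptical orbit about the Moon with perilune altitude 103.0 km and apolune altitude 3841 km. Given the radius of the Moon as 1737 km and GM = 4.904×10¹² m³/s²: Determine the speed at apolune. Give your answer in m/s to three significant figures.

v ≈ 660 m/s

r_p = 1737 + 103.0 = 1840.0 km = 1.8400×10⁶ m.
r_a = 1737 + 3841 = 5578.0 km = 5.5780×10⁶ m.
Semi-major axis a = (r_p + r_a)/2 = 3709.0 km = 3.709×10⁶ m.
Vis-viva: v² = μ(2/r − 1/a) = 4.904×10¹² × (3.586×10⁻⁷ − 2.696×10⁻⁷) = 4.361×10⁵ m²/s².
v = 660.4 m/s.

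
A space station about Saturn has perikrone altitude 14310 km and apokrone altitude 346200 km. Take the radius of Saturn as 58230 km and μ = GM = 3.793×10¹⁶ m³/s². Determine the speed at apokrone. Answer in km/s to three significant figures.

v ≈ 5.34 km/s

r_p = 58230 + 14310 = 72540 km = 7.2540×10⁷ m.
r_a = 58230 + 346200 = 404430 km = 4.0443×10⁸ m.
Semi-major axis a = (r_p + r_a)/2 = 2.3848×10⁵ km = 2.385×10⁸ m.
Vis-viva: v² = μ(2/r − 1/a) = 3.793×10¹⁶ × (4.945×10⁻⁹ − 4.193×10⁻⁹) = 2.853×10⁷ m²/s².
v = 5341 m/s = 5.341 km/s.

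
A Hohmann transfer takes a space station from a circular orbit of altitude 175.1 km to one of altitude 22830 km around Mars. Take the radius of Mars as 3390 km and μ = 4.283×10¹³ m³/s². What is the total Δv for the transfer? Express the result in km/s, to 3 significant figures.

r₁ = 3390 + 175.1 = 3565.1 km = 3.5651×10⁶ m.
r₂ = 3390 + 22830 = 26220 km = 2.6220×10⁷ m.
Transfer ellipse a_t = (r₁ + r₂)/2 = 1.489×10⁷ m.
At r₁: circular v_c1 = √(μ/r₁) = 3466 m/s; transfer-periapsis v_p = √[μ(2/r₁ − 1/a_t)] = 4599 m/s.
Δv₁ = v_p − v_c1 = 1133 m/s.
At r₂: circular v_c2 = √(μ/r₂) = 1278 m/s; transfer-apoapsis v_a = √[μ(2/r₂ − 1/a_t)] = 625.3 m/s.
Δv₂ = v_c2 − v_a = 652.7 m/s.
Total Δv = Δv₁ + Δv₂ = 1786 m/s = 1.786 km/s.

Δv_total ≈ 1.79 km/s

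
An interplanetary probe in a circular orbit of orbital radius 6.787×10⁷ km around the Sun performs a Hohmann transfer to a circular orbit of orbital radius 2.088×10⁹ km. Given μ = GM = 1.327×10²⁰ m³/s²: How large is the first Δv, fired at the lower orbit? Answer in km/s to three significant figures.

r₁ = 6.787×10⁷ km = 6.787×10¹⁰ m.
r₂ = 2.088×10⁹ km = 2.088×10¹² m.
Transfer ellipse a_t = (r₁ + r₂)/2 = 1.078×10¹² m.
At r₁: circular v_c1 = √(μ/r₁) = 44220 m/s; transfer-perihelion v_p = √[μ(2/r₁ − 1/a_t)] = 61540 m/s.
Δv₁ = v_p − v_c1 = 17320 m/s.
= 17.32 km/s.

Δv ≈ 17.3 km/s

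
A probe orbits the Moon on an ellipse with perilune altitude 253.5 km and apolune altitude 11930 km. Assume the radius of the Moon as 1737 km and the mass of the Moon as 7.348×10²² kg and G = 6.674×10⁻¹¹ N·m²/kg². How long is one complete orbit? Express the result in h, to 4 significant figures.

T ≈ 17.26 h

μ = GM = 6.674×10⁻¹¹ × 7.348×10²² = 4.904×10¹² m³/s².
r_p = 1737 + 253.5 = 1990.5 km = 1.9905×10⁶ m.
r_a = 1737 + 11930 = 13667 km = 1.3667×10⁷ m.
Semi-major axis a = (r_p + r_a)/2 = (1990.5 + 13667)/2 = 7828.8 km = 7.829×10⁶ m.
By Kepler's third law T = 2π√(a³/μ) = 2π × 9.891×10³ = 6.215×10⁴ s.
= 17.26 h.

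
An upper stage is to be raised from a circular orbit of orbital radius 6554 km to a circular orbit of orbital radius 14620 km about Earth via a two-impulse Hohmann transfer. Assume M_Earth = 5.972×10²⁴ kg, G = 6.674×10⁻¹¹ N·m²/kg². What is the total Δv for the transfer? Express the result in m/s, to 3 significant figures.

μ = GM = 6.674×10⁻¹¹ × 5.972×10²⁴ = 3.986×10¹⁴ m³/s².
r₁ = 6554 km = 6.554×10⁶ m.
r₂ = 14620 km = 1.462×10⁷ m.
Transfer ellipse a_t = (r₁ + r₂)/2 = 1.059×10⁷ m.
At r₁: circular v_c1 = √(μ/r₁) = 7798 m/s; transfer-perigee v_p = √[μ(2/r₁ − 1/a_t)] = 9164 m/s.
Δv₁ = v_p − v_c1 = 1366 m/s.
At r₂: circular v_c2 = √(μ/r₂) = 5221 m/s; transfer-apogee v_a = √[μ(2/r₂ − 1/a_t)] = 4108 m/s.
Δv₂ = v_c2 − v_a = 1113 m/s.
Total Δv = Δv₁ + Δv₂ = 2479 m/s.

Δv_total ≈ 2480 m/s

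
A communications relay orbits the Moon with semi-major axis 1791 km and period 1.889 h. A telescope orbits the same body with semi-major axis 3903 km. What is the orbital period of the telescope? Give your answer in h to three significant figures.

T₂ ≈ 6.08 h

Kepler's third law: T² ∝ a³, so T₂ = T₁ (a₂/a₁)^(3/2).
a₂/a₁ = 2.179, (a₂/a₁)^(3/2) = 3.217.
T₂ = 1.889 × 3.217 = 6.077 h.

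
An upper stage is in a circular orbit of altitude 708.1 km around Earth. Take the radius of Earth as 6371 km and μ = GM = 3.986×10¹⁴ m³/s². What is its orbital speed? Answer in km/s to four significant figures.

r = 6371 + 708.1 = 7079.1 km = 7.0791×10⁶ m.
For a circular orbit v = √(μ/r) = √(3.986×10¹⁴ / 7.079×10⁶) = √(5.631×10⁷) = 7504 m/s.
That is 7.504 km/s.

v ≈ 7.504 km/s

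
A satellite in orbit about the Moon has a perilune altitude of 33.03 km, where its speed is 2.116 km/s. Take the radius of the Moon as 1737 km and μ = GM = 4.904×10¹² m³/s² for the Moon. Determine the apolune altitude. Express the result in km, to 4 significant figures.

r_p = 1737 + 33.03 = 1770.0 km = 1.770×10⁶ m.
Specific energy ε = v²/2 − μ/r = -5.318×10⁵ J/kg, so a = −μ/(2ε) = 4.610×10⁶ m.
The apsides satisfy r_p + r_a = 2a, so the apolune radius is 2a − r_p = 7.451×10⁶ m = 7450.7 km.
Apolune altitude = 7450.7 − 1737 = 5713.7 km.

apolune altitude ≈ 5714 km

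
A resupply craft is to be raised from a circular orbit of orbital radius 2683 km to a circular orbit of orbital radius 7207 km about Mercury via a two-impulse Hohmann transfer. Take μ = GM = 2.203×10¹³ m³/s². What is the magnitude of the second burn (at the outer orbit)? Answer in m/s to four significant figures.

r₁ = 2683 km = 2.683×10⁶ m.
r₂ = 7207 km = 7.207×10⁶ m.
Transfer ellipse a_t = (r₁ + r₂)/2 = 4.945×10⁶ m.
At r₁: circular v_c1 = √(μ/r₁) = 2865 m/s; transfer-periherm v_p = √[μ(2/r₁ − 1/a_t)] = 3459 m/s.
At r₂: circular v_c2 = √(μ/r₂) = 1748 m/s; transfer-apoherm v_a = √[μ(2/r₂ − 1/a_t)] = 1288 m/s.
Δv₂ = v_c2 − v_a = 460.5 m/s.

Δv ≈ 460.5 m/s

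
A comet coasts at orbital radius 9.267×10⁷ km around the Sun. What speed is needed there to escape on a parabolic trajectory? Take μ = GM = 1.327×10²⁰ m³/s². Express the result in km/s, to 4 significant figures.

r = 9.267×10⁷ km = 9.267×10¹⁰ m.
Escape speed v_esc = √(2μ/r) = √(2 × 1.327×10²⁰ / 9.267×10¹⁰) = √(2.864×10⁹) = 53520 m/s.
= 53.52 km/s.

v_esc ≈ 53.52 km/s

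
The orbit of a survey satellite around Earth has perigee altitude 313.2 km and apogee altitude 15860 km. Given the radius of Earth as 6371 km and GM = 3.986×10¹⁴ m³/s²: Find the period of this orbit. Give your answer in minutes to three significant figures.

r_p = 6371 + 313.2 = 6684.2 km = 6.6842×10⁶ m.
r_a = 6371 + 15860 = 22231 km = 2.2231×10⁷ m.
Semi-major axis a = (r_p + r_a)/2 = (6684.2 + 22231)/2 = 14458 km = 1.446×10⁷ m.
By Kepler's third law T = 2π√(a³/μ) = 2π × 2.753×10³ = 1.730×10⁴ s.
= 288.3 minutes.

T ≈ 288 minutes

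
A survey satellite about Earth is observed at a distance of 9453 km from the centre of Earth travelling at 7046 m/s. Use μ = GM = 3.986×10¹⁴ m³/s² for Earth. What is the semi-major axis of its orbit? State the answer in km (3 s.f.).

r = 9.453×10⁶ m.
Vis-viva rearranged: 1/a = 2/r − v²/μ = 2.116×10⁻⁷ − 1.246×10⁻⁷ = 8.702×10⁻⁸ m⁻¹.
a = 1.149×10⁷ m = 11491 km.

a ≈ 11500 km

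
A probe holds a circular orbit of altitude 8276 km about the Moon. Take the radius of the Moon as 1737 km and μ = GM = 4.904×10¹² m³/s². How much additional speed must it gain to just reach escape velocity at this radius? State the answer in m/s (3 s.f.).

r = 1737 + 8276 = 10013 km = 1.0013×10⁷ m.
Circular speed v_c = √(μ/r) = 699.8 m/s.
Escape speed v_esc = √(2μ/r) = √2 × v_c = 989.7 m/s.
Δv = v_esc − v_c = 289.9 m/s.

Δv ≈ 290 m/s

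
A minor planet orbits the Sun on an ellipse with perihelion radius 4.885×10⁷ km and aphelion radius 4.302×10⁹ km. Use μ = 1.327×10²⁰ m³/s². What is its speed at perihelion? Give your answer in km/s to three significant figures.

v ≈ 73.3 km/s

Semi-major axis a = (r_p + r_a)/2 = 2.1754×10⁹ km = 2.175×10¹² m.
Vis-viva: v² = μ(2/r − 1/a) = 1.327×10²⁰ × (4.094×10⁻¹¹ − 4.597×10⁻¹³) = 5.372×10⁹ m²/s².
v = 73290 m/s = 73.29 km/s.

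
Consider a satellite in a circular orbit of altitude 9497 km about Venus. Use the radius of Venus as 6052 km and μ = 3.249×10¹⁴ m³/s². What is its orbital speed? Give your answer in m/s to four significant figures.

v ≈ 4571 m/s

r = 6052 + 9497 = 15549 km = 1.5549×10⁷ m.
For a circular orbit v = √(μ/r) = √(3.249×10¹⁴ / 1.555×10⁷) = √(2.090×10⁷) = 4571 m/s.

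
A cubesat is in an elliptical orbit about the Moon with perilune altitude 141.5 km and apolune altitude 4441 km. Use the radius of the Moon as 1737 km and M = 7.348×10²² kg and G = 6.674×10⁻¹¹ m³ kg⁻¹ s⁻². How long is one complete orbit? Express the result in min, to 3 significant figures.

T ≈ 382 min

μ = GM = 6.674×10⁻¹¹ × 7.348×10²² = 4.904×10¹² m³/s².
r_p = 1737 + 141.5 = 1878.5 km = 1.8785×10⁶ m.
r_a = 1737 + 4441 = 6178.0 km = 6.1780×10⁶ m.
Semi-major axis a = (r_p + r_a)/2 = (1878.5 + 6178.0)/2 = 4028.2 km = 4.028×10⁶ m.
By Kepler's third law T = 2π√(a³/μ) = 2π × 3.651×10³ = 2.294×10⁴ s.
= 382.3 min.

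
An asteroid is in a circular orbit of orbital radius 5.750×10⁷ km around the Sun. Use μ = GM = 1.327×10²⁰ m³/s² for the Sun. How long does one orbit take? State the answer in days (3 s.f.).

r = 5.750×10⁷ km = 5.750×10¹⁰ m.
Kepler's third law: T = 2π√(r³/μ) = 2π√((5.750×10¹⁰)³ / 1.327×10²⁰).
r³/μ = 1.433×10¹² s², so T = 2π × 1.197×10⁶ = 7.520×10⁶ s.
Converting: 7.520×10⁶ s ÷ 86400 = 87.04 days.

T ≈ 87.0 days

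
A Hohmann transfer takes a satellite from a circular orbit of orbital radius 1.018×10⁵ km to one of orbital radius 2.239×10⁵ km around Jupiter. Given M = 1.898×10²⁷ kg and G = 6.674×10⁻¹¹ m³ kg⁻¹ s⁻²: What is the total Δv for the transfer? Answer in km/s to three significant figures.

μ = GM = 6.674×10⁻¹¹ × 1.898×10²⁷ = 1.267×10¹⁷ m³/s².
r₁ = 1.018×10⁵ km = 1.018×10⁸ m.
r₂ = 2.239×10⁵ km = 2.239×10⁸ m.
Transfer ellipse a_t = (r₁ + r₂)/2 = 1.628×10⁸ m.
At r₁: circular v_c1 = √(μ/r₁) = 35280 m/s; transfer-perijove v_p = √[μ(2/r₁ − 1/a_t)] = 41360 m/s.
Δv₁ = v_p − v_c1 = 6087 m/s.
At r₂: circular v_c2 = √(μ/r₂) = 23790 m/s; transfer-apojove v_a = √[μ(2/r₂ − 1/a_t)] = 18810 m/s.
Δv₂ = v_c2 − v_a = 4980 m/s.
Total Δv = Δv₁ + Δv₂ = 11070 m/s = 11.07 km/s.

Δv_total ≈ 11.1 km/s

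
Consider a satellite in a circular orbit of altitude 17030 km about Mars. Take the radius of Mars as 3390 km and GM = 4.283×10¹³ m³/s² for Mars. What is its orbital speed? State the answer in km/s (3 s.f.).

v ≈ 1.45 km/s

r = 3390 + 17030 = 20420 km = 2.0420×10⁷ m.
For a circular orbit v = √(μ/r) = √(4.283×10¹³ / 2.042×10⁷) = √(2.097×10⁶) = 1448 m/s.
That is 1.448 km/s.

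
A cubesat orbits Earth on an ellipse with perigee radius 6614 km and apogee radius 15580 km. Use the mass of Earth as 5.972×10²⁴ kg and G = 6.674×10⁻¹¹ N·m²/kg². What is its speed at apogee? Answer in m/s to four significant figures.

v ≈ 3905 m/s

μ = GM = 6.674×10⁻¹¹ × 5.972×10²⁴ = 3.986×10¹⁴ m³/s².
Semi-major axis a = (r_p + r_a)/2 = 11097 km = 1.110×10⁷ m.
Vis-viva: v² = μ(2/r − 1/a) = 3.986×10¹⁴ × (1.284×10⁻⁷ − 9.011×10⁻⁸) = 1.525×10⁷ m²/s².
v = 3905 m/s.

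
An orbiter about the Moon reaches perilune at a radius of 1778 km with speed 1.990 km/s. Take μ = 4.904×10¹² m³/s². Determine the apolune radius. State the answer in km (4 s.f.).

r_p = 1.778×10⁶ m.
Specific energy ε = v²/2 − μ/r = -7.781×10⁵ J/kg, so a = −μ/(2ε) = 3.151×10⁶ m.
The apsides satisfy r_p + r_a = 2a, so the apolune radius is 2a − r_p = 4.524×10⁶ m = 4524.5 km.

apolune radius ≈ 4524 km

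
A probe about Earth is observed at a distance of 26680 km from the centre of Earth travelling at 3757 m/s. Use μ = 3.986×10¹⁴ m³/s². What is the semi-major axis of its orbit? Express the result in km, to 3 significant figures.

a ≈ 25300 km

r = 2.668×10⁷ m.
Specific orbital energy ε = v²/2 − μ/r = (3757)²/2 − 3.986×10¹⁴/2.668×10⁷ = -7.883×10⁶ J/kg.
Since ε = −μ/(2a), a = −μ/(2ε) = 2.528×10⁷ m = 25284 km.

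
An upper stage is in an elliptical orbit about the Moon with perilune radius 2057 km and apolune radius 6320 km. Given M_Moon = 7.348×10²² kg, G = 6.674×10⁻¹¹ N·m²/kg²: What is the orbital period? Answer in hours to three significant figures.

μ = GM = 6.674×10⁻¹¹ × 7.348×10²² = 4.904×10¹² m³/s².
Semi-major axis a = (r_p + r_a)/2 = (2057.0 + 6320.0)/2 = 4188.5 km = 4.188×10⁶ m.
By Kepler's third law T = 2π√(a³/μ) = 2π × 3.871×10³ = 2.432×10⁴ s.
= 6.756 hours.

T ≈ 6.76 hours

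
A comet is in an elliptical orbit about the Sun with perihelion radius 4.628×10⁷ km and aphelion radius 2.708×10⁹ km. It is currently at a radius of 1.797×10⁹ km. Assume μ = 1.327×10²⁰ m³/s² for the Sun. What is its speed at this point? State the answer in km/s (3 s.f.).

v ≈ 7.16 km/s

Semi-major axis a = (r_p + r_a)/2 = 1.3771×10⁹ km = 1.377×10¹² m.
Vis-viva: v² = μ(2/r − 1/a) = 1.327×10²⁰ × (1.113×10⁻¹² − 7.261×10⁻¹³) = 5.133×10⁷ m²/s².
v = 7165 m/s = 7.165 km/s.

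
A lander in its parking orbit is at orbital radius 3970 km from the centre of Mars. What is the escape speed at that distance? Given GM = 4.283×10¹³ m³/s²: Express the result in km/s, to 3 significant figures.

v_esc ≈ 4.65 km/s

r = 3970 km = 3.970×10⁶ m.
Escape speed v_esc = √(2μ/r) = √(2 × 4.283×10¹³ / 3.970×10⁶) = √(2.158×10⁷) = 4645 m/s.
= 4.645 km/s.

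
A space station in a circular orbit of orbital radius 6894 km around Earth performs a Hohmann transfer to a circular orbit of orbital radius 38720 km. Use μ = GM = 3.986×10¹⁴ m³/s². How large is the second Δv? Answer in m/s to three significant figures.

Δv ≈ 1440 m/s

r₁ = 6894 km = 6.894×10⁶ m.
r₂ = 38720 km = 3.872×10⁷ m.
Transfer ellipse a_t = (r₁ + r₂)/2 = 2.281×10⁷ m.
At r₁: circular v_c1 = √(μ/r₁) = 7604 m/s; transfer-perigee v_p = √[μ(2/r₁ − 1/a_t)] = 9908 m/s.
At r₂: circular v_c2 = √(μ/r₂) = 3208 m/s; transfer-apogee v_a = √[μ(2/r₂ − 1/a_t)] = 1764 m/s.
Δv₂ = v_c2 − v_a = 1444 m/s.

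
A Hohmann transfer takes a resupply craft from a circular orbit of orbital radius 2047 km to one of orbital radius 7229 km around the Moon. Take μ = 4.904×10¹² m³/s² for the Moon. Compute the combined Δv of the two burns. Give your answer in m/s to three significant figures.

r₁ = 2047 km = 2.047×10⁶ m.
r₂ = 7229 km = 7.229×10⁶ m.
Transfer ellipse a_t = (r₁ + r₂)/2 = 4.638×10⁶ m.
At r₁: circular v_c1 = √(μ/r₁) = 1548 m/s; transfer-perilune v_p = √[μ(2/r₁ − 1/a_t)] = 1932 m/s.
Δv₁ = v_p − v_c1 = 384.6 m/s.
At r₂: circular v_c2 = √(μ/r₂) = 823.6 m/s; transfer-apolune v_a = √[μ(2/r₂ − 1/a_t)] = 547.2 m/s.
Δv₂ = v_c2 − v_a = 276.5 m/s.
Total Δv = Δv₁ + Δv₂ = 661.0 m/s.

Δv_total ≈ 661 m/s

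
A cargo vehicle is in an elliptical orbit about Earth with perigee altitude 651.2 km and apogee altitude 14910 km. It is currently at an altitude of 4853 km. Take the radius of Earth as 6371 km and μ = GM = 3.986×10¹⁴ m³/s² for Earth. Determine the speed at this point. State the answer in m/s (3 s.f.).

v ≈ 6550 m/s

r_p = 6371 + 651.2 = 7022.2 km = 7.0222×10⁶ m.
r_a = 6371 + 14910 = 21281 km = 2.1281×10⁷ m.
r = 6371 + 4853 = 11224 km = 1.122×10⁷ m.
Semi-major axis a = (r_p + r_a)/2 = 14152 km = 1.415×10⁷ m.
Vis-viva: v² = μ(2/r − 1/a) = 3.986×10¹⁴ × (1.782×10⁻⁷ − 7.066×10⁻⁸) = 4.286×10⁷ m²/s².
v = 6547 m/s.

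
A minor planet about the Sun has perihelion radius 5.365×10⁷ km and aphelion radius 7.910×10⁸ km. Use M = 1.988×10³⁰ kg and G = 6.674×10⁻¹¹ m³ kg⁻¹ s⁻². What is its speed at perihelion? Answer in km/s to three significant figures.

μ = GM = 6.674×10⁻¹¹ × 1.988×10³⁰ = 1.327×10²⁰ m³/s².
Semi-major axis a = (r_p + r_a)/2 = 4.2232×10⁸ km = 4.223×10¹¹ m.
Vis-viva: v² = μ(2/r − 1/a) = 1.327×10²⁰ × (3.728×10⁻¹¹ − 2.368×10⁻¹²) = 4.632×10⁹ m²/s².
v = 68060 m/s = 68.06 km/s.

v ≈ 68.1 km/s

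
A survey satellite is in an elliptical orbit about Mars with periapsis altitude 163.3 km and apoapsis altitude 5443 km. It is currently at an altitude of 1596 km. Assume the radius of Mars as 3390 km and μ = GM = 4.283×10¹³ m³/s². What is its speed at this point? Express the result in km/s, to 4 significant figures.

v ≈ 3.204 km/s

r_p = 3390 + 163.3 = 3553.3 km = 3.5533×10⁶ m.
r_a = 3390 + 5443 = 8833.0 km = 8.8330×10⁶ m.
r = 3390 + 1596 = 4986.0 km = 4.986×10⁶ m.
Semi-major axis a = (r_p + r_a)/2 = 6193.1 km = 6.193×10⁶ m.
Vis-viva: v² = μ(2/r − 1/a) = 4.283×10¹³ × (4.011×10⁻⁷ − 1.615×10⁻⁷) = 1.026×10⁷ m²/s².
v = 3204 m/s = 3.204 km/s.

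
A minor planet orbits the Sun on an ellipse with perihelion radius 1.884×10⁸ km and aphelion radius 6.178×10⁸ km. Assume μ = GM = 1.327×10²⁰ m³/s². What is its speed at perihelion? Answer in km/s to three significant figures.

Semi-major axis a = (r_p + r_a)/2 = 4.0310×10⁸ km = 4.031×10¹¹ m.
Vis-viva: v² = μ(2/r − 1/a) = 1.327×10²⁰ × (1.062×10⁻¹¹ − 2.481×10⁻¹²) = 1.080×10⁹ m²/s².
v = 32860 m/s = 32.86 km/s.

v ≈ 32.9 km/s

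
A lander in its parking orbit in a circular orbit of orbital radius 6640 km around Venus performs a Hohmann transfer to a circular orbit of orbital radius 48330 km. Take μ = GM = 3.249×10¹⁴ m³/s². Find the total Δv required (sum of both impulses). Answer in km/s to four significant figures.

r₁ = 6640 km = 6.640×10⁶ m.
r₂ = 48330 km = 4.833×10⁷ m.
Transfer ellipse a_t = (r₁ + r₂)/2 = 2.748×10⁷ m.
At r₁: circular v_c1 = √(μ/r₁) = 6995 m/s; transfer-periapsis v_p = √[μ(2/r₁ − 1/a_t)] = 9276 m/s.
Δv₁ = v_p − v_c1 = 2281 m/s.
At r₂: circular v_c2 = √(μ/r₂) = 2593 m/s; transfer-apoapsis v_a = √[μ(2/r₂ − 1/a_t)] = 1274 m/s.
Δv₂ = v_c2 − v_a = 1318 m/s.
Total Δv = Δv₁ + Δv₂ = 3599 m/s = 3.599 km/s.

Δv_total ≈ 3.599 km/s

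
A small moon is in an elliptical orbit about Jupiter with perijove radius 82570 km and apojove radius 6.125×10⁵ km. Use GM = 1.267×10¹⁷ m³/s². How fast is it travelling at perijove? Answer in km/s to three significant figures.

v ≈ 52.0 km/s

Semi-major axis a = (r_p + r_a)/2 = 3.4754×10⁵ km = 3.475×10⁸ m.
Vis-viva: v² = μ(2/r − 1/a) = 1.267×10¹⁷ × (2.422×10⁻⁸ − 2.877×10⁻⁹) = 2.704×10⁹ m²/s².
v = 52000 m/s = 52.00 km/s.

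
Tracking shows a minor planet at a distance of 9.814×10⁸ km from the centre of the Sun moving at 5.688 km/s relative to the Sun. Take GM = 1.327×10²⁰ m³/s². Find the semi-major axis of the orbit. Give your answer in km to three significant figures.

r = 9.814×10¹¹ m.
Vis-viva rearranged: 1/a = 2/r − v²/μ = 2.038×10⁻¹² − 2.438×10⁻¹³ = 1.794×10⁻¹² m⁻¹.
a = 5.574×10¹¹ m = 5.5738×10⁸ km.

a ≈ 5.57×10⁸ km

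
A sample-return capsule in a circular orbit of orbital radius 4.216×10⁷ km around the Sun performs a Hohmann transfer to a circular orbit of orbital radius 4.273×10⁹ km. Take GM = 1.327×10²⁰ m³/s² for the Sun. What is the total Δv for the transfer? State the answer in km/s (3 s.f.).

Δv_total ≈ 27.6 km/s

r₁ = 4.216×10⁷ km = 4.216×10¹⁰ m.
r₂ = 4.273×10⁹ km = 4.273×10¹² m.
Transfer ellipse a_t = (r₁ + r₂)/2 = 2.158×10¹² m.
At r₁: circular v_c1 = √(μ/r₁) = 56100 m/s; transfer-perihelion v_p = √[μ(2/r₁ − 1/a_t)] = 78950 m/s.
Δv₁ = v_p − v_c1 = 22850 m/s.
At r₂: circular v_c2 = √(μ/r₂) = 5573 m/s; transfer-aphelion v_a = √[μ(2/r₂ − 1/a_t)] = 779.0 m/s.
Δv₂ = v_c2 − v_a = 4794 m/s.
Total Δv = Δv₁ + Δv₂ = 27640 m/s = 27.64 km/s.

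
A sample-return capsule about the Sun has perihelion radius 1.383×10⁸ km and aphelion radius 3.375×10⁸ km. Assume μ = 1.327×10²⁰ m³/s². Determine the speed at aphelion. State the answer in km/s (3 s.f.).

Semi-major axis a = (r_p + r_a)/2 = 2.3790×10⁸ km = 2.379×10¹¹ m.
Vis-viva: v² = μ(2/r − 1/a) = 1.327×10²⁰ × (5.926×10⁻¹² − 4.203×10⁻¹²) = 2.286×10⁸ m²/s².
v = 15120 m/s = 15.12 km/s.

v ≈ 15.1 km/s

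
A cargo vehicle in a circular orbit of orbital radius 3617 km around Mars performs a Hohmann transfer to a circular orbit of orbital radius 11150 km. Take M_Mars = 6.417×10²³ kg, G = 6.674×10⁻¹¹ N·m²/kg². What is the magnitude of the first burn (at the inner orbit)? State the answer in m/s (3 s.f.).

μ = GM = 6.674×10⁻¹¹ × 6.417×10²³ = 4.283×10¹³ m³/s².
r₁ = 3617 km = 3.617×10⁶ m.
r₂ = 11150 km = 1.115×10⁷ m.
Transfer ellipse a_t = (r₁ + r₂)/2 = 7.384×10⁶ m.
At r₁: circular v_c1 = √(μ/r₁) = 3441 m/s; transfer-periapsis v_p = √[μ(2/r₁ − 1/a_t)] = 4229 m/s.
Δv₁ = v_p − v_c1 = 787.5 m/s.

Δv ≈ 788 m/s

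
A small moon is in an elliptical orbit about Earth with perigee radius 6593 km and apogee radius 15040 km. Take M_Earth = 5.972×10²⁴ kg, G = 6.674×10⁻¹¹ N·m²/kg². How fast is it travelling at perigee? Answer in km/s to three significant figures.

v ≈ 9.17 km/s

μ = GM = 6.674×10⁻¹¹ × 5.972×10²⁴ = 3.986×10¹⁴ m³/s².
Semi-major axis a = (r_p + r_a)/2 = 10816 km = 1.082×10⁷ m.
Vis-viva: v² = μ(2/r − 1/a) = 3.986×10¹⁴ × (3.034×10⁻⁷ − 9.245×10⁻⁸) = 8.406×10⁷ m²/s².
v = 9168 m/s = 9.168 km/s.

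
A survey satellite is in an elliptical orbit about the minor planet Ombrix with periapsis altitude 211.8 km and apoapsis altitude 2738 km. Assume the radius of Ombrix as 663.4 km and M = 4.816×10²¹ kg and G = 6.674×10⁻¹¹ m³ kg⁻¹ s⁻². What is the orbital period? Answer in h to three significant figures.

T ≈ 9.63 h

μ = GM = 6.674×10⁻¹¹ × 4.816×10²¹ = 3.214×10¹¹ m³/s².
r_p = 663.4 + 211.8 = 875.20 km = 8.7520×10⁵ m.
r_a = 663.4 + 2738 = 3401.4 km = 3.4014×10⁶ m.
Semi-major axis a = (r_p + r_a)/2 = (875.20 + 3401.4)/2 = 2138.3 km = 2.138×10⁶ m.
By Kepler's third law T = 2π√(a³/μ) = 2π × 5.515×10³ = 3.465×10⁴ s.
= 9.626 h.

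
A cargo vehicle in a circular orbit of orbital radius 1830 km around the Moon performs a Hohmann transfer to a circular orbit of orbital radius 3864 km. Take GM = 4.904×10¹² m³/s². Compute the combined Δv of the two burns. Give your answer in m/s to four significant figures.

Δv_total ≈ 493.5 m/s

r₁ = 1830 km = 1.830×10⁶ m.
r₂ = 3864 km = 3.864×10⁶ m.
Transfer ellipse a_t = (r₁ + r₂)/2 = 2.847×10⁶ m.
At r₁: circular v_c1 = √(μ/r₁) = 1637 m/s; transfer-perilune v_p = √[μ(2/r₁ − 1/a_t)] = 1907 m/s.
Δv₁ = v_p − v_c1 = 270.1 m/s.
At r₂: circular v_c2 = √(μ/r₂) = 1127 m/s; transfer-apolune v_a = √[μ(2/r₂ − 1/a_t)] = 903.2 m/s.
Δv₂ = v_c2 − v_a = 223.4 m/s.
Total Δv = Δv₁ + Δv₂ = 493.5 m/s.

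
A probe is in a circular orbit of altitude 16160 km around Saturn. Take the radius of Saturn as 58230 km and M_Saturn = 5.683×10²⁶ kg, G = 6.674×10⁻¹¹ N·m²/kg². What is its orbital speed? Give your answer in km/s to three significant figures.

μ = GM = 6.674×10⁻¹¹ × 5.683×10²⁶ = 3.793×10¹⁶ m³/s².
r = 58230 + 16160 = 74390 km = 7.4390×10⁷ m.
For a circular orbit v = √(μ/r) = √(3.793×10¹⁶ / 7.439×10⁷) = √(5.099×10⁸) = 22580 m/s.
That is 22.58 km/s.

v ≈ 22.6 km/s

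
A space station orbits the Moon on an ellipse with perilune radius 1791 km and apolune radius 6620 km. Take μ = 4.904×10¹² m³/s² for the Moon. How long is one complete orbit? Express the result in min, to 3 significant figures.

T ≈ 408 min

Semi-major axis a = (r_p + r_a)/2 = (1791.0 + 6620.0)/2 = 4205.5 km = 4.206×10⁶ m.
By Kepler's third law T = 2π√(a³/μ) = 2π × 3.894×10³ = 2.447×10⁴ s.
= 407.8 min.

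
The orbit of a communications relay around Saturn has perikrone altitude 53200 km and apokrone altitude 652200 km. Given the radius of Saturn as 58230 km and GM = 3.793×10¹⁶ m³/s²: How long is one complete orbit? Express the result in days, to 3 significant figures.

r_p = 58230 + 53200 = 111430 km = 1.1143×10⁸ m.
r_a = 58230 + 652200 = 710430 km = 7.1043×10⁸ m.
Semi-major axis a = (r_p + r_a)/2 = (1.1143×10⁵ + 7.1043×10⁵)/2 = 4.1093×10⁵ km = 4.109×10⁸ m.
By Kepler's third law T = 2π√(a³/μ) = 2π × 4.277×10⁴ = 2.687×10⁵ s.
= 3.110 days.

T ≈ 3.11 days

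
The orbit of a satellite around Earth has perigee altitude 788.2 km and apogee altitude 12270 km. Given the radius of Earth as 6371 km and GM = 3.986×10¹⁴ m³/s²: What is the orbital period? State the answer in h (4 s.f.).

T ≈ 4.050 h

r_p = 6371 + 788.2 = 7159.2 km = 7.1592×10⁶ m.
r_a = 6371 + 12270 = 18641 km = 1.8641×10⁷ m.
Semi-major axis a = (r_p + r_a)/2 = (7159.2 + 18641)/2 = 12900 km = 1.290×10⁷ m.
By Kepler's third law T = 2π√(a³/μ) = 2π × 2.321×10³ = 1.458×10⁴ s.
= 4.050 h.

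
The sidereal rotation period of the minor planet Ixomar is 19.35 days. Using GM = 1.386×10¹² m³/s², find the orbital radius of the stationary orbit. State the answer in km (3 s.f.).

T = 19.35 days = 1.672×10⁶ s.
A synchronous orbit has period T, so by Kepler's third law a = (μT²/4π²)^(1/3).
μT²/4π² = 1.386×10¹² × (1.672×10⁶)² / 39.48 = 9.813×10²² m³.
a = 4.612×10⁷ m = 46124 km.

r_sync ≈ 46100 km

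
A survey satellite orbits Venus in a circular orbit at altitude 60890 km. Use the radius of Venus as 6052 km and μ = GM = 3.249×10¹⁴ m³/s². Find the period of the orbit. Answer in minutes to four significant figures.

T ≈ 3182 minutes

r = 6052 + 60890 = 66942 km = 6.6942×10⁷ m.
Kepler's third law: T = 2π√(r³/μ) = 2π√((6.694×10⁷)³ / 3.249×10¹⁴).
r³/μ = 9.233×10⁸ s², so T = 2π × 3.039×10⁴ = 1.909×10⁵ s.
Converting: 1.909×10⁵ s ÷ 60.00 = 3182 minutes.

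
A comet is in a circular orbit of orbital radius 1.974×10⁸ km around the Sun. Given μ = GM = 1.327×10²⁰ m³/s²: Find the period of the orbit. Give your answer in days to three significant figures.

T ≈ 554 days

r = 1.974×10⁸ km = 1.974×10¹¹ m.
Kepler's third law: T = 2π√(r³/μ) = 2π√((1.974×10¹¹)³ / 1.327×10²⁰).
r³/μ = 5.797×10¹³ s², so T = 2π × 7.614×10⁶ = 4.784×10⁷ s.
Converting: 4.784×10⁷ s ÷ 86400 = 553.7 days.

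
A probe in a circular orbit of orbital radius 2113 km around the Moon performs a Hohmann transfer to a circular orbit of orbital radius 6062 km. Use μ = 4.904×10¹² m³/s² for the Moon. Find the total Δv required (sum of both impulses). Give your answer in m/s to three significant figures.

Δv_total ≈ 585 m/s

r₁ = 2113 km = 2.113×10⁶ m.
r₂ = 6062 km = 6.062×10⁶ m.
Transfer ellipse a_t = (r₁ + r₂)/2 = 4.088×10⁶ m.
At r₁: circular v_c1 = √(μ/r₁) = 1523 m/s; transfer-perilune v_p = √[μ(2/r₁ − 1/a_t)] = 1855 m/s.
Δv₁ = v_p − v_c1 = 331.8 m/s.
At r₂: circular v_c2 = √(μ/r₂) = 899.4 m/s; transfer-apolune v_a = √[μ(2/r₂ − 1/a_t)] = 646.7 m/s.
Δv₂ = v_c2 − v_a = 252.8 m/s.
Total Δv = Δv₁ + Δv₂ = 584.6 m/s.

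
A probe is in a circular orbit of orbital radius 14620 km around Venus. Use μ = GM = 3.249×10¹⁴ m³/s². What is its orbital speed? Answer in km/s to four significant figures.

v ≈ 4.714 km/s

r = 14620 km = 1.462×10⁷ m.
For a circular orbit v = √(μ/r) = √(3.249×10¹⁴ / 1.462×10⁷) = √(2.222×10⁷) = 4714 m/s.
That is 4.714 km/s.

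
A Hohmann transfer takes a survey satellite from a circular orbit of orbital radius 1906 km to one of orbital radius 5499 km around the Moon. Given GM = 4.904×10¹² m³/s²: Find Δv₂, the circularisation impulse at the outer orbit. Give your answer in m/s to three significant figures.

r₁ = 1906 km = 1.906×10⁶ m.
r₂ = 5499 km = 5.499×10⁶ m.
Transfer ellipse a_t = (r₁ + r₂)/2 = 3.702×10⁶ m.
At r₁: circular v_c1 = √(μ/r₁) = 1604 m/s; transfer-perilune v_p = √[μ(2/r₁ − 1/a_t)] = 1955 m/s.
At r₂: circular v_c2 = √(μ/r₂) = 944.4 m/s; transfer-apolune v_a = √[μ(2/r₂ − 1/a_t)] = 677.6 m/s.
Δv₂ = v_c2 − v_a = 266.8 m/s.

Δv ≈ 267 m/s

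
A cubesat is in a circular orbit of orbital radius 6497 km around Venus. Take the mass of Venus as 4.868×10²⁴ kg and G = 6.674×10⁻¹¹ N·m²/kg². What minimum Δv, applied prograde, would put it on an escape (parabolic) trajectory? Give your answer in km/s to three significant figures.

Δv ≈ 2.93 km/s

μ = GM = 6.674×10⁻¹¹ × 4.868×10²⁴ = 3.249×10¹⁴ m³/s².
r = 6497 km = 6.497×10⁶ m.
Circular speed v_c = √(μ/r) = 7072 m/s.
Escape speed v_esc = √(2μ/r) = √2 × v_c = 10000 m/s.
Δv = v_esc − v_c = 2929 m/s = 2.929 km/s.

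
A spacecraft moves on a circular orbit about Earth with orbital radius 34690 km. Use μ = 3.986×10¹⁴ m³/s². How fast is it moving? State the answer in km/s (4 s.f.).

v ≈ 3.390 km/s

r = 34690 km = 3.469×10⁷ m.
For a circular orbit v = √(μ/r) = √(3.986×10¹⁴ / 3.469×10⁷) = √(1.149×10⁷) = 3390 m/s.
That is 3.390 km/s.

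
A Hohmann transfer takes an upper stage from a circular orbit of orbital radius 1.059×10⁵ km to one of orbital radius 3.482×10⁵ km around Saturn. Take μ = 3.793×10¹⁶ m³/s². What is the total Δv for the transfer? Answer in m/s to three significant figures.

Δv_total ≈ 7820 m/s

r₁ = 1.059×10⁵ km = 1.059×10⁸ m.
r₂ = 3.482×10⁵ km = 3.482×10⁸ m.
Transfer ellipse a_t = (r₁ + r₂)/2 = 2.270×10⁸ m.
At r₁: circular v_c1 = √(μ/r₁) = 18930 m/s; transfer-perikrone v_p = √[μ(2/r₁ − 1/a_t)] = 23440 m/s.
Δv₁ = v_p − v_c1 = 4511 m/s.
At r₂: circular v_c2 = √(μ/r₂) = 10440 m/s; transfer-apokrone v_a = √[μ(2/r₂ − 1/a_t)] = 7128 m/s.
Δv₂ = v_c2 − v_a = 3309 m/s.
Total Δv = Δv₁ + Δv₂ = 7820 m/s.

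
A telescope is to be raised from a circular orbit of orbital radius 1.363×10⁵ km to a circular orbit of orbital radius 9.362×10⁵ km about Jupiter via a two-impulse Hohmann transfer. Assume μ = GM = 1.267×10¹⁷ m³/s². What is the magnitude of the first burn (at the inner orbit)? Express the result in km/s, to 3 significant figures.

Δv ≈ 9.80 km/s

r₁ = 1.363×10⁵ km = 1.363×10⁸ m.
r₂ = 9.362×10⁵ km = 9.362×10⁸ m.
Transfer ellipse a_t = (r₁ + r₂)/2 = 5.362×10⁸ m.
At r₁: circular v_c1 = √(μ/r₁) = 30490 m/s; transfer-perijove v_p = √[μ(2/r₁ − 1/a_t)] = 40280 m/s.
Δv₁ = v_p − v_c1 = 9796 m/s.
= 9.796 km/s.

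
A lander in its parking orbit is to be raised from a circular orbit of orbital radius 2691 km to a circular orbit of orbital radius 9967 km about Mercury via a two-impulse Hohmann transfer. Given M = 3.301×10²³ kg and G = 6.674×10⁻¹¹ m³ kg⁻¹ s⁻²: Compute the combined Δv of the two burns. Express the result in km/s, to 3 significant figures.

μ = GM = 6.674×10⁻¹¹ × 3.301×10²³ = 2.203×10¹³ m³/s².
r₁ = 2691 km = 2.691×10⁶ m.
r₂ = 9967 km = 9.967×10⁶ m.
Transfer ellipse a_t = (r₁ + r₂)/2 = 6.329×10⁶ m.
At r₁: circular v_c1 = √(μ/r₁) = 2861 m/s; transfer-periherm v_p = √[μ(2/r₁ − 1/a_t)] = 3591 m/s.
Δv₁ = v_p − v_c1 = 729.4 m/s.
At r₂: circular v_c2 = √(μ/r₂) = 1487 m/s; transfer-apoherm v_a = √[μ(2/r₂ − 1/a_t)] = 969.4 m/s.
Δv₂ = v_c2 − v_a = 517.3 m/s.
Total Δv = Δv₁ + Δv₂ = 1247 m/s = 1.247 km/s.

Δv_total ≈ 1.25 km/s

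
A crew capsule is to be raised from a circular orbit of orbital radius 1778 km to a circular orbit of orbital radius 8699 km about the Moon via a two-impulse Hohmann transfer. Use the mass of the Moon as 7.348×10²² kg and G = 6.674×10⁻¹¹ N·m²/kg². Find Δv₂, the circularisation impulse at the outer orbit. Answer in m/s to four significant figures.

μ = GM = 6.674×10⁻¹¹ × 7.348×10²² = 4.904×10¹² m³/s².
r₁ = 1778 km = 1.778×10⁶ m.
r₂ = 8699 km = 8.699×10⁶ m.
Transfer ellipse a_t = (r₁ + r₂)/2 = 5.238×10⁶ m.
At r₁: circular v_c1 = √(μ/r₁) = 1661 m/s; transfer-perilune v_p = √[μ(2/r₁ − 1/a_t)] = 2140 m/s.
At r₂: circular v_c2 = √(μ/r₂) = 750.8 m/s; transfer-apolune v_a = √[μ(2/r₂ − 1/a_t)] = 437.4 m/s.
Δv₂ = v_c2 − v_a = 313.4 m/s.

Δv ≈ 313.4 m/s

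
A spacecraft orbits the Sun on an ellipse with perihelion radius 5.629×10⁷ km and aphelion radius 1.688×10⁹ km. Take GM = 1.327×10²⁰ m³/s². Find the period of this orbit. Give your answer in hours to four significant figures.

T ≈ 123400 hours

Semi-major axis a = (r_p + r_a)/2 = (5.6290×10⁷ + 1.6880×10⁹)/2 = 8.7214×10⁸ km = 8.721×10¹¹ m.
By Kepler's third law T = 2π√(a³/μ) = 2π × 7.070×10⁷ = 4.443×10⁸ s.
= 1.234×10⁵ hours.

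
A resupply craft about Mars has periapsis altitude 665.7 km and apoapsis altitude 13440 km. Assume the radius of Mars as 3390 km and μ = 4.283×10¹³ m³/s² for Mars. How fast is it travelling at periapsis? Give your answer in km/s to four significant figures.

v ≈ 4.125 km/s

r_p = 3390 + 665.7 = 4055.7 km = 4.0557×10⁶ m.
r_a = 3390 + 13440 = 16830 km = 1.6830×10⁷ m.
Semi-major axis a = (r_p + r_a)/2 = 10443 km = 1.044×10⁷ m.
Vis-viva: v² = μ(2/r − 1/a) = 4.283×10¹³ × (4.931×10⁻⁷ − 9.576×10⁻⁸) = 1.702×10⁷ m²/s².
v = 4125 m/s = 4.125 km/s.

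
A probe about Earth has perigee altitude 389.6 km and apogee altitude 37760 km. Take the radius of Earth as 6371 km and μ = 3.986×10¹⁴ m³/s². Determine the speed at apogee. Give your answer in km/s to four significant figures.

r_p = 6371 + 389.6 = 6760.6 km = 6.7606×10⁶ m.
r_a = 6371 + 37760 = 44131 km = 4.4131×10⁷ m.
Semi-major axis a = (r_p + r_a)/2 = 25446 km = 2.545×10⁷ m.
Vis-viva: v² = μ(2/r − 1/a) = 3.986×10¹⁴ × (4.532×10⁻⁸ − 3.930×10⁻⁸) = 2.400×10⁶ m²/s².
v = 1549 m/s = 1.549 km/s.

v ≈ 1.549 km/s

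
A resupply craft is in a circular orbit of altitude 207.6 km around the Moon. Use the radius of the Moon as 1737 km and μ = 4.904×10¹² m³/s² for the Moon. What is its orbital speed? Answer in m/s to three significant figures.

v ≈ 1590 m/s

r = 1737 + 207.6 = 1944.6 km = 1.9446×10⁶ m.
For a circular orbit v = √(μ/r) = √(4.904×10¹² / 1.945×10⁶) = √(2.522×10⁶) = 1588 m/s.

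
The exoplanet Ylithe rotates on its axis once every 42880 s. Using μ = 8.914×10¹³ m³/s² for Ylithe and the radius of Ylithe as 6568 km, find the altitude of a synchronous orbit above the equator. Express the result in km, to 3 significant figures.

A synchronous orbit has period T, so by Kepler's third law a = (μT²/4π²)^(1/3).
μT²/4π² = 8.914×10¹³ × (4.288×10⁴)² / 39.48 = 4.152×10²¹ m³.
a = 1.607×10⁷ m = 16072 km.
Altitude h = a − R = 16072 − 6568 = 9504.2 km.

h_sync ≈ 9500 km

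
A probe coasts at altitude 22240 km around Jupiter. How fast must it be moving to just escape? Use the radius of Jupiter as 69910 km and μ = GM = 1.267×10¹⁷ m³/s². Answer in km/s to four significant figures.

r = 69910 + 22240 = 92150 km = 9.2150×10⁷ m.
Escape speed v_esc = √(2μ/r) = √(2 × 1.267×10¹⁷ / 9.215×10⁷) = √(2.750×10⁹) = 52440 m/s.
= 52.44 km/s.

v_esc ≈ 52.44 km/s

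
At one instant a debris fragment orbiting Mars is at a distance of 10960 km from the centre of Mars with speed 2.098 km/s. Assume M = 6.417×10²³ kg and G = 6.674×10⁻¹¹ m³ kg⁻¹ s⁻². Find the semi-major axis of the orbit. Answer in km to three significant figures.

μ = GM = 6.674×10⁻¹¹ × 6.417×10²³ = 4.283×10¹³ m³/s².
r = 1.096×10⁷ m.
Vis-viva rearranged: 1/a = 2/r − v²/μ = 1.825×10⁻⁷ − 1.028×10⁻⁷ = 7.971×10⁻⁸ m⁻¹.
a = 1.255×10⁷ m = 12546 km.

a ≈ 12500 km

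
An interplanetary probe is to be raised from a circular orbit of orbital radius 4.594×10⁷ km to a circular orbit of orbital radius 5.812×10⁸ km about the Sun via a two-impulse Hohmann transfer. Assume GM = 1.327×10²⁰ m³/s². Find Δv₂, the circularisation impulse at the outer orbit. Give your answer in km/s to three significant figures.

r₁ = 4.594×10⁷ km = 4.594×10¹⁰ m.
r₂ = 5.812×10⁸ km = 5.812×10¹¹ m.
Transfer ellipse a_t = (r₁ + r₂)/2 = 3.136×10¹¹ m.
At r₁: circular v_c1 = √(μ/r₁) = 53750 m/s; transfer-perihelion v_p = √[μ(2/r₁ − 1/a_t)] = 73170 m/s.
At r₂: circular v_c2 = √(μ/r₂) = 15110 m/s; transfer-aphelion v_a = √[μ(2/r₂ − 1/a_t)] = 5784 m/s.
Δv₂ = v_c2 − v_a = 9327 m/s.
= 9.327 km/s.

Δv ≈ 9.33 km/s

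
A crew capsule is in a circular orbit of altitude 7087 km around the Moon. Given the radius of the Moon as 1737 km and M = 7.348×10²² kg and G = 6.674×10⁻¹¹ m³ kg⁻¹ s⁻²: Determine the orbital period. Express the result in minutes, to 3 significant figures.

T ≈ 1240 minutes

μ = GM = 6.674×10⁻¹¹ × 7.348×10²² = 4.904×10¹² m³/s².
r = 1737 + 7087 = 8824.0 km = 8.8240×10⁶ m.
Kepler's third law: T = 2π√(r³/μ) = 2π√((8.824×10⁶)³ / 4.904×10¹²).
r³/μ = 1.401×10⁸ s², so T = 2π × 1.184×10⁴ = 7.437×10⁴ s.
Converting: 7.437×10⁴ s ÷ 60.00 = 1240 minutes.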